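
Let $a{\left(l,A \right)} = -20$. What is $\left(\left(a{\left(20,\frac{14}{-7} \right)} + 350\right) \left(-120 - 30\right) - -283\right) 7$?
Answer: $-344519$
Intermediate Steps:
$\left(\left(a{\left(20,\frac{14}{-7} \right)} + 350\right) \left(-120 - 30\right) - -283\right) 7 = \left(\left(-20 + 350\right) \left(-120 - 30\right) - -283\right) 7 = \left(330 \left(-150\right) + 283\right) 7 = \left(-49500 + 283\right) 7 = \left(-49217\right) 7 = -344519$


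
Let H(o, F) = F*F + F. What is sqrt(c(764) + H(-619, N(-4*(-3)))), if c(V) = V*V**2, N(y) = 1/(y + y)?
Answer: sqrt(256863596569)/24 ≈ 21117.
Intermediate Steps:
N(y) = 1/(2*y)
H(o, F) = F + F**2 (H(o, F) = F**2 + F = F + F**2)
c(V) = V**3
sqrt(c(764) + H(-619, N(-4*(-3)))) = sqrt(764**3 + (1/(2*((-4*(-3)))))*(1 + 1/(2*((-4*(-3)))))) = sqrt(445943744 + ((1/2)/12)*(1 + (1/2)/12)) = sqrt(445943744 + ((1/2)*(1/12))*(1 + (1/2)*(1/12))) = sqrt(445943744 + (1 + 1/24)/24) = sqrt(445943744 + (1/24)*(25/24)) = sqrt(445943744 + 25/576) = sqrt(256863596569/576) = sqrt(256863596569)/24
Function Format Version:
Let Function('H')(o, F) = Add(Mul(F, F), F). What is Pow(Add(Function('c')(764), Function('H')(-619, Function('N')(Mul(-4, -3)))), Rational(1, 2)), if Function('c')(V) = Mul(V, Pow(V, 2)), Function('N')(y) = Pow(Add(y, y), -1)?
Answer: Mul(Rational(1, 24), Pow(256863596569, Rational(1, 2))) ≈ 21117.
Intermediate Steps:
Function('N')(y) = Mul(Rational(1, 2), Pow(y, -1)) (Function('N')(y) = Pow(Mul(2, y), -1) = Mul(Rational(1, 2), Pow(y, -1)))
Function('H')(o, F) = Add(F, Pow(F, 2)) (Function('H')(o, F) = Add(Pow(F, 2), F) = Add(F, Pow(F, 2)))
Function('c')(V) = Pow(V, 3)
Pow(Add(Function('c')(764), Function('H')(-619, Function('N')(Mul(-4, -3)))), Rational(1, 2)) = Pow(Add(Pow(764, 3), Mul(Mul(Rational(1, 2), Pow(Mul(-4, -3), -1)), Add(1, Mul(Rational(1, 2), Pow(Mul(-4, -3), -1))))), Rational(1, 2)) = Pow(Add(445943744, Mul(Mul(Rational(1, 2), Pow(12, -1)), Add(1, Mul(Rational(1, 2), Pow(12, -1))))), Rational(1, 2)) = Pow(Add(445943744, Mul(Mul(Rational(1, 2), Rational(1, 12)), Add(1, Mul(Rational(1, 2), Rational(1, 12))))), Rational(1, 2)) = Pow(Add(445943744, Mul(Rational(1, 24), Add(1, Rational(1, 24)))), Rational(1, 2)) = Pow(Add(445943744, Mul(Rational(1, 24), Rational(25, 24))), Rational(1, 2)) = Pow(Add(445943744, Rational(25, 576)), Rational(1, 2)) = Pow(Rational(256863596569, 576), Rational(1, 2)) = Mul(Rational(1, 24), Pow(256863596569, Rational(1, 2)))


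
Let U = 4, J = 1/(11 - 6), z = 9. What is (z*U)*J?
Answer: 36/5 ≈ 7.2000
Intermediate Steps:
J = 1/5 ≈ 0.20000
(z*U)*J = (9*4)*(1/5) = 36*(1/5) = 36/5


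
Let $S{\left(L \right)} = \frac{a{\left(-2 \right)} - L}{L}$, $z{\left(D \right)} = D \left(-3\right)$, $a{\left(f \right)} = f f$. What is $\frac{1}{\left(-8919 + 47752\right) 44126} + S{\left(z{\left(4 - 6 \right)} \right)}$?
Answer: $- \frac{1713544955}{5140634874} \approx -0.33333$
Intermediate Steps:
$a{\left(f \right)} = f^{2}$
$z{\left(D \right)} = - 3 D$
$S{\left(L \right)} = \frac{4 - L}{L}$ ($S{\left(L \right)} = \frac{\left(-2\right)^{2} - L}{L} = \frac{4 - L}{L}$)
$\frac{1}{\left(-8919 + 47752\right) 44126} + S{\left(z{\left(4 - 6 \right)} \right)} = \frac{1}{\left(-8919 + 47752\right) 44126} + \frac{4 - - 3 \left(4 - 6\right)}{\left(-3\right) \left(4 - 6\right)} = \frac{1}{38833} \cdot \frac{1}{44126} + \frac{4 - \left(-3\right) \left(-2\right)}{\left(-3\right) \left(-2\right)} = \frac{1}{38833} \cdot \frac{1}{44126} + \frac{4 - 6}{6} = \frac{1}{1713544958} + \frac{4 - 6}{6} = \frac{1}{1713544958} + \frac{1}{6} \left(-2\right) = \frac{1}{1713544958} - \frac{1}{3} = - \frac{1713544955}{5140634874}$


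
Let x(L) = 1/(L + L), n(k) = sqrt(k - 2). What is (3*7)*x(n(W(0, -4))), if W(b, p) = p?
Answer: -7*I*sqrt(6)/4 ≈ -4.2866*I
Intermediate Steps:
n(k) = sqrt(-2 + k)
x(L) = 1/(2*L)
(3*7)*x(n(W(0, -4))) = (3*7)*(1/(2*(sqrt(-2 - 4)))) = 21*(1/(2*(sqrt(-6)))) = 21*(1/(2*((I*sqrt(6))))) = 21*((-I*sqrt(6)/6)/2) = 21*(-I*sqrt(6)/12) = -7*I*sqrt(6)/4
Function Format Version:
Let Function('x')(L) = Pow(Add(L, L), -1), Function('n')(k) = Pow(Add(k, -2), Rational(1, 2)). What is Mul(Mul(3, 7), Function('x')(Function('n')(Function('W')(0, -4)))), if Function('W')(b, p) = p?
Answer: Mul(Rational(-7, 4), I, Pow(6, Rational(1, 2))) ≈ Mul(-4.2866, I)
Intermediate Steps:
Function('n')(k) = Pow(Add(-2, k), Rational(1, 2))
Function('x')(L) = Mul(Rational(1, 2), Pow(L, -1)) (Function('x')(L) = Pow(Mul(2, L), -1) = Mul(Rational(1, 2), Pow(L, -1)))
Mul(Mul(3, 7), Function('x')(Function('n')(Function('W')(0, -4)))) = Mul(Mul(3, 7), Mul(Rational(1, 2), Pow(Pow(Add(-2, -4), Rational(1, 2)), -1))) = Mul(21, Mul(Rational(1, 2), Pow(Pow(-6, Rational(1, 2)), -1))) = Mul(21, Mul(Rational(1, 2), Pow(Mul(I, Pow(6, Rational(1, 2))), -1))) = Mul(21, Mul(Rational(1, 2), Mul(Rational(-1, 6), I, Pow(6, Rational(1, 2))))) = Mul(21, Mul(Rational(-1, 12), I, Pow(6, Rational(1, 2)))) = Mul(Rational(-7, 4), I, Pow(6, Rational(1, 2)))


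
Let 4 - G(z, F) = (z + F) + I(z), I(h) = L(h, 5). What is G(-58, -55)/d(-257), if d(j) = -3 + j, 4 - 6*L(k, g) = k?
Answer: -16/39 ≈ -0.41026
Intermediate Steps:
L(k, g) = ⅔ - k/6
I(h) = ⅔ - h/6
G(z, F) = 10/3 - F - 5*z/6 (G(z, F) = 4 - ((z + F) + (⅔ - z/6)) = 4 - ((F + z) + (⅔ - z/6)) = 4 - (⅔ + F + 5*z/6) = 4 + (-⅔ - F - 5*z/6) = 10/3 - F - 5*z/6)
G(-58, -55)/d(-257) = (10/3 - 1*(-55) - ⅚*(-58))/(-3 - 257) = (10/3 + 55 + 145/3)/(-260) = (320/3)*(-1/260) = -16/39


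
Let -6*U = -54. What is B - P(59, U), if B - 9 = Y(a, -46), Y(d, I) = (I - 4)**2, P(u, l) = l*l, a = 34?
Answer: 2428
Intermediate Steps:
U = 9 (U = -1/6*(-54) = 9)
P(u, l) = l**2
Y(d, I) = (-4 + I)**2
B = 2509 (B = 9 + (-4 - 46)**2 = 9 + (-50)**2 = 9 + 2500 = 2509)
B - P(59, U) = 2509 - 1*9**2 = 2509 - 1*81 = 2509 - 81 = 2428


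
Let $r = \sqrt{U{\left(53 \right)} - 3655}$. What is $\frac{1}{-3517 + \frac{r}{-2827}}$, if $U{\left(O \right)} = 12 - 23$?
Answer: $- \frac{28107614293}{98854479472147} + \frac{2827 i \sqrt{3666}}{98854479472147} \approx -0.00028433 + 1.7315 \cdot 10^{-9} i$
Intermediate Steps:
$U{\left(O \right)} = -11$ ($U{\left(O \right)} = 12 - 23 = -11$)
$r = i \sqrt{3666}$ ($r = \sqrt{-11 - 3655} = \sqrt{-3666} = i \sqrt{3666} \approx 60.547 i$)
$\frac{1}{-3517 + \frac{r}{-2827}} = \frac{1}{-3517 + \frac{i \sqrt{3666}}{-2827}} = \frac{1}{-3517 + i \sqrt{3666} \left(- \frac{1}{2827}\right)} = \frac{1}{-3517 - \frac{i \sqrt{3666}}{2827}}$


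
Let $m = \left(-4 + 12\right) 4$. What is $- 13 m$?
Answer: $-416$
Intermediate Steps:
$m = 32$ ($m = 8 \cdot 4 = 32$)
$- 13 m = \left(-13\right) 32 = -416$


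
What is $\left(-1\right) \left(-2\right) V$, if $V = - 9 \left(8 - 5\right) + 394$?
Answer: $734$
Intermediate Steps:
$V = 367$ ($V = \left(-9\right) 3 + 394 = -27 + 394 = 367$)
$\left(-1\right) \left(-2\right) V = \left(-1\right) \left(-2\right) 367 = 2 \cdot 367 = 734$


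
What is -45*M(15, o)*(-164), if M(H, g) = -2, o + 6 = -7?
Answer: -14760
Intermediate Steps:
o = -13 (o = -6 - 7 = -13)
-45*M(15, o)*(-164) = -45*(-2)*(-164) = 90*(-164) = -14760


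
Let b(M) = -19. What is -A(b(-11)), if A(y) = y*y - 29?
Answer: -332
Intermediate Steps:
A(y) = -29 + y² (A(y) = y² - 29 = -29 + y²)
-A(b(-11)) = -(-29 + (-19)²) = -(-29 + 361) = -1*332 = -332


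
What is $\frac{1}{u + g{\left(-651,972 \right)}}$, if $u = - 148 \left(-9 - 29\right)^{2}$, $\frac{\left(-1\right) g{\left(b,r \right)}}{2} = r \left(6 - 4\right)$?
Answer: $- \frac{1}{217600} \approx -4.5956 \cdot 10^{-6}$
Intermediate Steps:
$g{\left(b,r \right)} = - 4 r$ ($g{\left(b,r \right)} = - 2 r \left(6 - 4\right) = - 2 r 2 = - 2 \cdot 2 r = - 4 r$)
$u = -213712$ ($u = - 148 \left(-38\right)^{2} = \left(-148\right) 1444 = -213712$)
$\frac{1}{u + g{\left(-651,972 \right)}} = \frac{1}{-213712 - 3888} = \frac{1}{-217600} = - \frac{1}{217600}$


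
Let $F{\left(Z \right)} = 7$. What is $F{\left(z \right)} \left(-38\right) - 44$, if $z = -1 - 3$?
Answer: $-310$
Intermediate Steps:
$z = -4$ ($z = -1 - 3 = -4$)
$F{\left(z \right)} \left(-38\right) - 44 = 7 \left(-38\right) - 44 = -266 - 44 = -310$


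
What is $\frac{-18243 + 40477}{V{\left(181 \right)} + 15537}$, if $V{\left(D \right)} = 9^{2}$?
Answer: $\frac{11117}{7809} \approx 1.4236$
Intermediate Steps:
$V{\left(D \right)} = 81$
$\frac{-18243 + 40477}{V{\left(181 \right)} + 15537} = \frac{-18243 + 40477}{81 + 15537} = \frac{22234}{15618} = 22234 \cdot \frac{1}{15618} = \frac{11117}{7809}$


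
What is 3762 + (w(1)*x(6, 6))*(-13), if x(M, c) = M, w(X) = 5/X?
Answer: 3372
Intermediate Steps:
3762 + (w(1)*x(6, 6))*(-13) = 3762 + ((5/1)*6)*(-13) = 3762 + ((5*1)*6)*(-13) = 3762 + (5*6)*(-13) = 3762 + 30*(-13) = 3762 - 390 = 3372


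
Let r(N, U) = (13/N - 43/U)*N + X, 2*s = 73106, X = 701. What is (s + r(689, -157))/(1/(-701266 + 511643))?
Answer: -1115086774158/157 ≈ -7.1025e+9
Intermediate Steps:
s = 36553 (s = (½)*73106 = 36553)
r(N, U) = 701 + N*(-43/U + 13/N) (r(N, U) = (13/N - 43/U)*N + 701 = (-43/U + 13/N)*N + 701 = N*(-43/U + 13/N) + 701 = 701 + N*(-43/U + 13/N))
(s + r(689, -157))/(1/(-701266 + 511643)) = (36553 + (714 - 43*689/(-157)))/(1/(-701266 + 511643)) = (36553 + (714 - 43*689*(-1/157)))/(1/(-189623)) = (36553 + (714 + 29627/157))/(-1/189623) = (36553 + 141725/157)*(-189623) = (5880546/157)*(-189623) = -1115086774158/157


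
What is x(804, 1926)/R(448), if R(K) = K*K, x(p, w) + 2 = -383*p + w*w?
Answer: 1700771/100352 ≈ 16.948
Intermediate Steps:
x(p, w) = -2 + w**2 - 383*p (x(p, w) = -2 + (-383*p + w*w) = -2 + (-383*p + w**2) = -2 + (w**2 - 383*p) = -2 + w**2 - 383*p)
R(K) = K**2
x(804, 1926)/R(448) = (-2 + 1926**2 - 383*804)/(448**2) = (-2 + 3709476 - 307932)/200704 = 3401542*(1/200704) = 1700771/100352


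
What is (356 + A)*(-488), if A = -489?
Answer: 64904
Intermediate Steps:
(356 + A)*(-488) = (356 - 489)*(-488) = -133*(-488) = 64904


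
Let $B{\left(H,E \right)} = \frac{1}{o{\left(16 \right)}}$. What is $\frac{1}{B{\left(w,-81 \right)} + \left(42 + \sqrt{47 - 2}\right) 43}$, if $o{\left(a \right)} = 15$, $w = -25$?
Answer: $\frac{406365}{715201156} - \frac{29025 \sqrt{5}}{715201156} \approx 0.00047744$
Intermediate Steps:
$B{\left(H,E \right)} = \frac{1}{15}$
$\frac{1}{B{\left(w,-81 \right)} + \left(42 + \sqrt{47 - 2}\right) 43} = \frac{1}{\frac{1}{15} + \left(42 + \sqrt{47 - 2}\right) 43} = \frac{1}{\frac{1}{15} + \left(42 + \sqrt{45}\right) 43} = \frac{1}{\frac{1}{15} + \left(42 + 3 \sqrt{5}\right) 43} = \frac{1}{\frac{1}{15} + \left(1806 + 129 \sqrt{5}\right)} = \frac{1}{\frac{27091}{15} + 129 \sqrt{5}}$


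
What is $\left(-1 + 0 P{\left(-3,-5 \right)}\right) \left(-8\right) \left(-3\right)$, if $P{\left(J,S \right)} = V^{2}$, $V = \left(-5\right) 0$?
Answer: $-24$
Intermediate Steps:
$V = 0$
$P{\left(J,S \right)} = 0$ ($P{\left(J,S \right)} = 0^{2} = 0$)
$\left(-1 + 0 P{\left(-3,-5 \right)}\right) \left(-8\right) \left(-3\right) = \left(-1 + 0 \cdot 0\right) \left(-8\right) \left(-3\right) = \left(-1 + 0\right) \left(-8\right) \left(-3\right) = \left(-1\right) \left(-8\right) \left(-3\right) = 8 \left(-3\right) = -24$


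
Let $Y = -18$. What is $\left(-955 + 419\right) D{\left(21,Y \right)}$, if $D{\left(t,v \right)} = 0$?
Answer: $0$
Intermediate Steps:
$\left(-955 + 419\right) D{\left(21,Y \right)} = \left(-955 + 419\right) 0 = \left(-536\right) 0 = 0$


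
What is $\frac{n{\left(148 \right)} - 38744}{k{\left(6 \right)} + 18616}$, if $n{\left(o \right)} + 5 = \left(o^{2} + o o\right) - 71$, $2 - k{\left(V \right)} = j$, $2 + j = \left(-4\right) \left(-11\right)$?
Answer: $\frac{29}{108} \approx 0.26852$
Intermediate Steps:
$j = 42$ ($j = -2 - -44 = -2 + 44 = 42$)
$k{\left(V \right)} = -40$ ($k{\left(V \right)} = 2 - 42 = -40$)
$n{\left(o \right)} = -76 + 2 o^{2}$ ($n{\left(o \right)} = -5 - \left(71 - o^{2} - o o\right) = -5 + \left(\left(o^{2} + o^{2}\right) - 71\right) = -5 + \left(2 o^{2} - 71\right) = -5 + \left(-71 + 2 o^{2}\right) = -76 + 2 o^{2}$)
$\frac{n{\left(148 \right)} - 38744}{k{\left(6 \right)} + 18616} = \frac{\left(-76 + 2 \cdot 148^{2}\right) - 38744}{-40 + 18616} = \frac{\left(-76 + 2 \cdot 21904\right) - 38744}{18576} = \left(\left(-76 + 43808\right) - 38744\right) \frac{1}{18576} = \left(43732 - 38744\right) \frac{1}{18576} = 4988 \cdot \frac{1}{18576} = \frac{29}{108}$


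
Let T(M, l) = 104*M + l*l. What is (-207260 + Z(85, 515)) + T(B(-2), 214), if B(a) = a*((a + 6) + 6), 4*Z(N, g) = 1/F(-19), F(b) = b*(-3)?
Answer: -37288031/228 ≈ -1.6354e+5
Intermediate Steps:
F(b) = -3*b
Z(N, g) = 1/228 (Z(N, g) = 1/(4*((-3*(-19)))) = (¼)/57 = (¼)*(1/57) = 1/228)
B(a) = a*(12 + a) (B(a) = a*((6 + a) + 6) = a*(12 + a))
T(M, l) = l² + 104*M (T(M, l) = 104*M + l² = l² + 104*M)
(-207260 + Z(85, 515)) + T(B(-2), 214) = (-207260 + 1/228) + (214² + 104*(-2*(12 - 2))) = -47255279/228 + (45796 + 104*(-2*10)) = -47255279/228 + (45796 + 104*(-20)) = -47255279/228 + (45796 - 2080) = -47255279/228 + 43716 = -37288031/228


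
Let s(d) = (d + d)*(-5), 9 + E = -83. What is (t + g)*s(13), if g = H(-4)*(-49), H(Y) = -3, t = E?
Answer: -7150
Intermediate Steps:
E = -92 (E = -9 - 83 = -92)
s(d) = -10*d (s(d) = (2*d)*(-5) = -10*d)
t = -92
g = 147 (g = -3*(-49) = 147)
(t + g)*s(13) = (-92 + 147)*(-10*13) = 55*(-130) = -7150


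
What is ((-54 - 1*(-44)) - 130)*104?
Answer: -14560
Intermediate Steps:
((-54 - 1*(-44)) - 130)*104 = ((-54 + 44) - 130)*104 = (-10 - 130)*104 = -140*104 = -14560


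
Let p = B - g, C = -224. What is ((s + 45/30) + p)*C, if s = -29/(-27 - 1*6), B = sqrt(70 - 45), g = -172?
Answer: -1325968/33 ≈ -40181.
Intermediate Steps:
B = 5 (B = sqrt(25) = 5)
s = 29/33 (s = -29/(-27 - 6) = -29/(-33) = -29*(-1/33) = 29/33 ≈ 0.87879)
p = 177 (p = 5 - 1*(-172) = 5 + 172 = 177)
((s + 45/30) + p)*C = ((29/33 + 45/30) + 177)*(-224) = ((29/33 + 45*(1/30)) + 177)*(-224) = ((29/33 + 3/2) + 177)*(-224) = (157/66 + 177)*(-224) = (11839/66)*(-224) = -1325968/33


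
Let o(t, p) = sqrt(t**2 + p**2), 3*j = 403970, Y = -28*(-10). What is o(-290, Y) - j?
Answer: -403970/3 + 50*sqrt(65) ≈ -1.3425e+5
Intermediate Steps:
Y = 280
j = 403970/3 (j = (1/3)*403970 = 403970/3 ≈ 1.3466e+5)
o(t, p) = sqrt(p**2 + t**2)
o(-290, Y) - j = sqrt(280**2 + (-290)**2) - 1*403970/3 = sqrt(78400 + 84100) - 403970/3 = sqrt(162500) - 403970/3 = 50*sqrt(65) - 403970/3 = -403970/3 + 50*sqrt(65)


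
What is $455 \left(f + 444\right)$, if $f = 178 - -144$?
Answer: $348530$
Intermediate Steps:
$f = 322$ ($f = 178 + 144 = 322$)
$455 \left(f + 444\right) = 455 \left(322 + 444\right) = 455 \cdot 766 = 348530$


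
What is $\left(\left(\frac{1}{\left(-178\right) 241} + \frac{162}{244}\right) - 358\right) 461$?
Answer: $- \frac{215533454288}{1308389} \approx -1.6473 \cdot 10^{5}$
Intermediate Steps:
$\left(\left(\frac{1}{\left(-178\right) 241} + \frac{162}{244}\right) - 358\right) 461 = \left(\left(\left(- \frac{1}{178}\right) \frac{1}{241} + 162 \cdot \frac{1}{244}\right) - 358\right) 461 = \left(\left(- \frac{1}{42898} + \frac{81}{122}\right) - 358\right) 461 = \left(\frac{868654}{1308389} - 358\right) 461 = \left(- \frac{467534608}{1308389}\right) 461 = - \frac{215533454288}{1308389}$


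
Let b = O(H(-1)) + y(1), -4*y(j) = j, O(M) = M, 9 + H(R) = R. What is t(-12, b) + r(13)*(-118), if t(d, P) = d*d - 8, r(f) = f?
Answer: -1398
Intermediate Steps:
H(R) = -9 + R
y(j) = -j/4
b = -41/4 (b = (-9 - 1) - ¼*1 = -10 - ¼ = -41/4 ≈ -10.250)
t(d, P) = -8 + d² (t(d, P) = d² - 8 = -8 + d²)
t(-12, b) + r(13)*(-118) = (-8 + (-12)²) + 13*(-118) = (-8 + 144) - 1534 = 136 - 1534 = -1398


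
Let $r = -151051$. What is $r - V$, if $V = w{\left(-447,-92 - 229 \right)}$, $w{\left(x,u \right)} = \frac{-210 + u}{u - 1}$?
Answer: $- \frac{48638953}{322} \approx -1.5105 \cdot 10^{5}$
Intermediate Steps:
$w{\left(x,u \right)} = \frac{-210 + u}{-1 + u}$
$V = \frac{531}{322}$ ($V = \frac{-210 - 321}{-1 - 321} = \frac{1}{-322} \left(-531\right) = \left(- \frac{1}{322}\right) \left(-531\right) = \frac{531}{322} \approx 1.6491$)
$r - V = -151051 - \frac{531}{322} = - \frac{48638953}{322}$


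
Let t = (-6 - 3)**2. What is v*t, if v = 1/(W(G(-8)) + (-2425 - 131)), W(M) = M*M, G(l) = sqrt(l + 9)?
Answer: -81/2555 ≈ -0.031703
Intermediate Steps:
t = 81 (t = (-9)**2 = 81)
G(l) = sqrt(9 + l)
W(M) = M**2
v = -1/2555 (v = 1/((sqrt(9 - 8))**2 + (-2425 - 131)) = 1/((sqrt(1))**2 - 2556) = 1/(1**2 - 2556) = 1/(1 - 2556) = 1/(-2555) = -1/2555 ≈ -0.00039139)
v*t = -1/2555*81 = -81/2555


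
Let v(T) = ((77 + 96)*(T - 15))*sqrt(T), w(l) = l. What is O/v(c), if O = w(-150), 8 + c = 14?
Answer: 25*sqrt(6)/1557 ≈ 0.039330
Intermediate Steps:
c = 6 (c = -8 + 14 = 6)
O = -150
v(T) = sqrt(T)*(-2595 + 173*T) (v(T) = (173*(-15 + T))*sqrt(T) = (-2595 + 173*T)*sqrt(T) = sqrt(T)*(-2595 + 173*T))
O/v(c) = -150*sqrt(6)/(1038*(-15 + 6)) = -150*(-sqrt(6)/9342) = -(-25)*sqrt(6)/1557 = 25*sqrt(6)/1557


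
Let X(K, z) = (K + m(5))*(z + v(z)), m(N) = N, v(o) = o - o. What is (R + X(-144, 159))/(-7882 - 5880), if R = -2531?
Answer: 12316/6881 ≈ 1.7899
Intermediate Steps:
v(o) = 0
X(K, z) = z*(5 + K) (X(K, z) = (K + 5)*(z + 0) = (5 + K)*z = z*(5 + K))
(R + X(-144, 159))/(-7882 - 5880) = (-2531 + 159*(5 - 144))/(-7882 - 5880) = (-2531 + 159*(-139))/(-13762) = (-2531 - 22101)*(-1/13762) = -24632*(-1/13762) = 12316/6881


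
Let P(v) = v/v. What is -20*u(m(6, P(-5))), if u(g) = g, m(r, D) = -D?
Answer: 20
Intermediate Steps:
P(v) = 1
-20*u(m(6, P(-5))) = -(-20) = -20*(-1) = 20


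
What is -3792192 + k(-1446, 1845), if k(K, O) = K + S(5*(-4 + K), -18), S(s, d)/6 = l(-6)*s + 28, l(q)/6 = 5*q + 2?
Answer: 3514530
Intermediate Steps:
l(q) = 12 + 30*q (l(q) = 6*(5*q + 2) = 6*(2 + 5*q) = 12 + 30*q)
S(s, d) = 168 - 1008*s (S(s, d) = 6*((12 + 30*(-6))*s + 28) = 6*((12 - 180)*s + 28) = 6*(-168*s + 28) = 6*(28 - 168*s) = 168 - 1008*s)
k(K, O) = 20328 - 5039*K (k(K, O) = K + (168 - 5040*(-4 + K)) = K + (168 - 1008*(-20 + 5*K)) = K + (168 + (20160 - 5040*K)) = K + (20328 - 5040*K) = 20328 - 5039*K)
-3792192 + k(-1446, 1845) = -3792192 + (20328 - 5039*(-1446)) = -3792192 + (20328 + 7286394) = -3792192 + 7306722 = 3514530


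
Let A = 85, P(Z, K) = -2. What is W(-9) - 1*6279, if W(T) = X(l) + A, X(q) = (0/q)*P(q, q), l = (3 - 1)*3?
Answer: -6194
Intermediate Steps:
l = 6 (l = 2*3 = 6)
X(q) = 0 (X(q) = (0/q)*(-2) = 0*(-2) = 0)
W(T) = 85 (W(T) = 0 + 85 = 85)
W(-9) - 1*6279 = 85 - 1*6279 = 85 - 6279 = -6194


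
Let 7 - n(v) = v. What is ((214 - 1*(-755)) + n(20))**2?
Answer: 913936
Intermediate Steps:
n(v) = 7 - v
((214 - 1*(-755)) + n(20))**2 = ((214 - 1*(-755)) + (7 - 1*20))**2 = ((214 + 755) + (7 - 20))**2 = (969 - 13)**2 = 956**2 = 913936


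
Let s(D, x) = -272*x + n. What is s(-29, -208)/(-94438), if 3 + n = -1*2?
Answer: -56571/94438 ≈ -0.59903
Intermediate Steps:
n = -5 (n = -3 - 1*2 = -3 - 2 = -5)
s(D, x) = -5 - 272*x (s(D, x) = -272*x - 5 = -5 - 272*x)
s(-29, -208)/(-94438) = (-5 - 272*(-208))/(-94438) = (-5 + 56576)*(-1/94438) = 56571*(-1/94438) = -56571/94438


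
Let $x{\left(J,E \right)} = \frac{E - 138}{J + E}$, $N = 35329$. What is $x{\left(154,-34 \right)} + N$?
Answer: $\frac{1059827}{30} \approx 35328.0$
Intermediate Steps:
$x{\left(J,E \right)} = \frac{-138 + E}{E + J}$
$x{\left(154,-34 \right)} + N = \frac{-138 - 34}{-34 + 154} + 35329 = \frac{1}{120} \left(-172\right) + 35329 = - \frac{43}{30} + 35329 = \frac{1059827}{30}$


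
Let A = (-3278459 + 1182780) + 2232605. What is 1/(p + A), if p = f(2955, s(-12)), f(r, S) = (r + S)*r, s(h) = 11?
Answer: 1/8901456 ≈ 1.1234e-7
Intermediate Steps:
f(r, S) = r*(S + r) (f(r, S) = (S + r)*r = r*(S + r))
p = 8764530 (p = 2955*(11 + 2955) = 2955*2966 = 8764530)
A = 136926 (A = -2095679 + 2232605 = 136926)
1/(p + A) = 1/(8764530 + 136926) = 1/8901456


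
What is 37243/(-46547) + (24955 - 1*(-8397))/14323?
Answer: 1019004055/666692681 ≈ 1.5284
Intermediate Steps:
37243/(-46547) + (24955 - 1*(-8397))/14323 = 37243*(-1/46547) + (24955 + 8397)*(1/14323) = -37243/46547 + 33352*(1/14323) = -37243/46547 + 33352/14323 = 1019004055/666692681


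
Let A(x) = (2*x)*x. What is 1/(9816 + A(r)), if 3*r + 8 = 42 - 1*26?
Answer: 9/88472 ≈ 0.00010173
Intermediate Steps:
r = 8/3 (r = -8/3 + (42 - 1*26)/3 = -8/3 + (42 - 26)/3 = -8/3 + (⅓)*16 = -8/3 + 16/3 = 8/3 ≈ 2.6667)
A(x) = 2*x²
1/(9816 + A(r)) = 1/(9816 + 2*(8/3)²) = 1/(9816 + 2*(64/9)) = 1/(9816 + 128/9) = 1/(88472/9) = 9/88472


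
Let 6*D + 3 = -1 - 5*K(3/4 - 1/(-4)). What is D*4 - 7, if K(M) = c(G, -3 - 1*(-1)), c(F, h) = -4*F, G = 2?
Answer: 17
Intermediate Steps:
K(M) = -8 (K(M) = -4*2 = -8)
D = 6 (D = -½ + (-1 - 5*(-8))/6 = -½ + (-1 + 40)/6 = -½ + (⅙)*39 = -½ + 13/2 = 6)
D*4 - 7 = 6*4 - 7 = 24 - 7 = 17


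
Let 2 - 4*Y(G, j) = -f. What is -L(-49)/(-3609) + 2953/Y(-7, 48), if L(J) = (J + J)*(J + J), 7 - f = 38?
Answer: -42350992/104661 ≈ -404.65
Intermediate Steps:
f = -31 (f = 7 - 1*38 = 7 - 38 = -31)
Y(G, j) = -29/4 (Y(G, j) = 1/2 - (-1)*(-31)/4 = 1/2 - 1/4*31 = 1/2 - 31/4 = -29/4)
L(J) = 4*J**2 (L(J) = (2*J)*(2*J) = 4*J**2)
-L(-49)/(-3609) + 2953/Y(-7, 48) = -4*(-49)**2/(-3609) + 2953/(-29/4) = -4*2401*(-1/3609) + 2953*(-4/29) = -1*9604*(-1/3609) - 11812/29 = -9604*(-1/3609) - 11812/29 = 9604/3609 - 11812/29 = -42350992/104661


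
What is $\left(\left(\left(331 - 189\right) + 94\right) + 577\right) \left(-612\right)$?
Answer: $-497556$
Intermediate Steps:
$\left(\left(\left(331 - 189\right) + 94\right) + 577\right) \left(-612\right) = \left(\left(142 + 94\right) + 577\right) \left(-612\right) = \left(236 + 577\right) \left(-612\right) = 813 \left(-612\right) = -497556$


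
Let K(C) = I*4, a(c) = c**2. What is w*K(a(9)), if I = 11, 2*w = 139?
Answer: 3058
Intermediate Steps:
w = 139/2 (w = (1/2)*139 = 139/2 ≈ 69.500)
K(C) = 44 (K(C) = 11*4 = 44)
w*K(a(9)) = (139/2)*44 = 3058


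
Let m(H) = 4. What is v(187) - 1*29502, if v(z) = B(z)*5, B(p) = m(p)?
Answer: -29482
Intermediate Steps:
B(p) = 4
v(z) = 20 (v(z) = 4*5 = 20)
v(187) - 1*29502 = 20 - 1*29502 = 20 - 29502 = -29482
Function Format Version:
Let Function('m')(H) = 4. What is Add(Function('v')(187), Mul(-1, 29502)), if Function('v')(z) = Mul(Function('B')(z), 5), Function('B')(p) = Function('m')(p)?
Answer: -29482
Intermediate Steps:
Function('B')(p) = 4
Function('v')(z) = 20 (Function('v')(z) = Mul(4, 5) = 20)
Add(Function('v')(187), Mul(-1, 29502)) = Add(20, Mul(-1, 29502)) = Add(20, -29502) = -29482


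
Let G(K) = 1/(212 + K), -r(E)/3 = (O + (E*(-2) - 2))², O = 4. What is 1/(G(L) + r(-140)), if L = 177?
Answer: -389/92804507 ≈ -4.1916e-6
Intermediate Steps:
r(E) = -3*(2 - 2*E)² (r(E) = -3*(4 + (E*(-2) - 2))² = -3*(4 + (-2*E - 2))² = -3*(4 + (-2 - 2*E))² = -3*(2 - 2*E)²)
1/(G(L) + r(-140)) = 1/(1/(212 + 177) - 12*(-1 - 140)²) = 1/(1/389 - 12*(-141)²) = 1/(1/389 - 12*19881) = 1/(1/389 - 238572) = 1/(-92804507/389) = -389/92804507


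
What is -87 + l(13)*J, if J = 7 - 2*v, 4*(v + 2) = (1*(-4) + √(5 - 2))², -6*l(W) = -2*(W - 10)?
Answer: -171/2 + 4*√3 ≈ -78.572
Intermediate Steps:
l(W) = -10/3 + W/3 (l(W) = -(-1)*(W - 10)/3 = -(-1)*(-10 + W)/3 = -(20 - 2*W)/6 = -10/3 + W/3)
v = -2 + (-4 + √3)²/4 (v = -2 + (1*(-4) + √(5 - 2))²/4 = -2 + (-4 + √3)²/4 ≈ -0.71410)
J = 3/2 + 4*√3 (J = 7 - 2*(11/4 - 2*√3) = 7 + (-11/2 + 4*√3) = 3/2 + 4*√3 ≈ 8.4282)
-87 + l(13)*J = -87 + (-10/3 + (⅓)*13)*(3/2 + 4*√3) = -87 + (-10/3 + 13/3)*(3/2 + 4*√3) = -87 + 1*(3/2 + 4*√3) = -87 + (3/2 + 4*√3) = -171/2 + 4*√3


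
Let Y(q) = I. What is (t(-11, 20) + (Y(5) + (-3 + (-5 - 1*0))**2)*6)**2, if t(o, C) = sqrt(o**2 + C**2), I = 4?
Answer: (408 + sqrt(521))**2 ≈ 1.8561e+5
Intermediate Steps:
Y(q) = 4
t(o, C) = sqrt(C**2 + o**2)
(t(-11, 20) + (Y(5) + (-3 + (-5 - 1*0))**2)*6)**2 = (sqrt(20**2 + (-11)**2) + (4 + (-3 + (-5 - 1*0))**2)*6)**2 = (sqrt(400 + 121) + (4 + (-3 + (-5 + 0))**2)*6)**2 = (sqrt(521) + (4 + (-3 - 5)**2)*6)**2 = (sqrt(521) + (4 + (-8)**2)*6)**2 = (sqrt(521) + (4 + 64)*6)**2 = (sqrt(521) + 68*6)**2 = (sqrt(521) + 408)**2 = (408 + sqrt(521))**2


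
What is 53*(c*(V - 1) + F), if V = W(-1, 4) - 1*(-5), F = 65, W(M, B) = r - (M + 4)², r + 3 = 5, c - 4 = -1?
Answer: 2968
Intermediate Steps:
c = 3 (c = 4 - 1 = 3)
r = 2 (r = -3 + 5 = 2)
W(M, B) = 2 - (4 + M)² (W(M, B) = 2 - (M + 4)² = 2 - (4 + M)²)
V = -2 (V = (2 - (4 - 1)²) - 1*(-5) = (2 - 1*3²) + 5 = (2 - 1*9) + 5 = (2 - 9) + 5 = -7 + 5 = -2)
53*(c*(V - 1) + F) = 53*(3*(-2 - 1) + 65) = 53*(3*(-3) + 65) = 53*(-9 + 65) = 53*56 = 2968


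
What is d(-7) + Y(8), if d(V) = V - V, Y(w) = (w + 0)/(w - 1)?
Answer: 8/7 ≈ 1.1429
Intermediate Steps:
Y(w) = w/(-1 + w)
d(V) = 0
d(-7) + Y(8) = 0 + 8/(-1 + 8) = 0 + 8/7 = 8/7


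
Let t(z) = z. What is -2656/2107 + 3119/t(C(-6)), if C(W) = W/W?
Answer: 6569077/2107 ≈ 3117.7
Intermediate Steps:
C(W) = 1
-2656/2107 + 3119/t(C(-6)) = -2656/2107 + 3119/1 = -2656*1/2107 + 3119*1 = -2656/2107 + 3119 = 6569077/2107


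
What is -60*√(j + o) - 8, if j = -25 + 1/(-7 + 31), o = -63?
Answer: -8 - 5*I*√12666 ≈ -8.0 - 562.72*I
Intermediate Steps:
j = -599/24 (j = -25 + 1/24 = -599/24 ≈ -24.958)
-60*√(j + o) - 8 = -60*√(-599/24 - 63) - 8 = -5*I*√12666 - 8 = -8 - 5*I*√12666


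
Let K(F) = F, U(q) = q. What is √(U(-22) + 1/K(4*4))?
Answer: 3*I*√39/4 ≈ 4.6837*I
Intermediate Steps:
√(U(-22) + 1/K(4*4)) = √(-22 + 1/(4*4)) = √(-22 + 1/16) = √(-351/16) = 3*I*√39/4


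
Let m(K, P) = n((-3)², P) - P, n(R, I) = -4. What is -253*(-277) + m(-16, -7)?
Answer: 70084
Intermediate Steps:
m(K, P) = -4 - P
-253*(-277) + m(-16, -7) = -253*(-277) + (-4 - 1*(-7)) = 70081 + (-4 + 7) = 70081 + 3 = 70084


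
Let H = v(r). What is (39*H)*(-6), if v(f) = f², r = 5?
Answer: -5850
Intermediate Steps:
H = 25 (H = 5² = 25)
(39*H)*(-6) = (39*25)*(-6) = 975*(-6) = -5850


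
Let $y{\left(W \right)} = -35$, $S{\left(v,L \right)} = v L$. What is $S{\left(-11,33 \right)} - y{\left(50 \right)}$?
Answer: $-328$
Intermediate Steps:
$S{\left(v,L \right)} = L v$
$S{\left(-11,33 \right)} - y{\left(50 \right)} = 33 \left(-11\right) - -35 = -363 + 35 = -328$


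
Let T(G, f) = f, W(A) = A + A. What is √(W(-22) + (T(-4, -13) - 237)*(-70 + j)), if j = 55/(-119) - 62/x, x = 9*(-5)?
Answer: √2195576894/357 ≈ 131.25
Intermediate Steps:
x = -45
W(A) = 2*A
j = 4903/5355 (j = 55/(-119) - 62/(-45) = 55*(-1/119) - 62*(-1/45) = -55/119 + 62/45 = 4903/5355 ≈ 0.91559)
√(W(-22) + (T(-4, -13) - 237)*(-70 + j)) = √(2*(-22) + (-13 - 237)*(-70 + 4903/5355)) = √(-44 - 250*(-369947/5355)) = √(-44 + 18497350/1071) = √(18450226/1071) = √2195576894/357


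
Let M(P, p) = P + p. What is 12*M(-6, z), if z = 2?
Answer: -48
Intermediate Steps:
12*M(-6, z) = 12*(-6 + 2) = 12*(-4) = -48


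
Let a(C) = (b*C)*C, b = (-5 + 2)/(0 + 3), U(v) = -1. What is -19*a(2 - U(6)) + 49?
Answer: 220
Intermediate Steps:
b = -1 (b = -3/3 = -3*⅓ = -1)
a(C) = -C² (a(C) = (-C)*C = -C²)
-19*a(2 - U(6)) + 49 = -(-19)*(2 - 1*(-1))² + 49 = -(-19)*(2 + 1)² + 49 = -(-19)*3² + 49 = -(-19)*9 + 49 = -19*(-9) + 49 = 171 + 49 = 220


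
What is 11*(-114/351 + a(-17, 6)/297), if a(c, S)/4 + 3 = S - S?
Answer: -470/117 ≈ -4.0171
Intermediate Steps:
a(c, S) = -12 (a(c, S) = -12 + 4*(S - S) = -12 + 4*0 = -12 + 0 = -12)
11*(-114/351 + a(-17, 6)/297) = 11*(-114/351 - 12/297) = 11*(-114*1/351 - 12*1/297) = 11*(-38/117 - 4/99) = 11*(-470/1287) = -470/117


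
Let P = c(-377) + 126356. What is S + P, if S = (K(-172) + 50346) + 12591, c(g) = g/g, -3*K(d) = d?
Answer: 568054/3 ≈ 1.8935e+5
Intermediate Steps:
K(d) = -d/3
c(g) = 1
P = 126357 (P = 1 + 126356 = 126357)
S = 188983/3 (S = (-⅓*(-172) + 50346) + 12591 = (172/3 + 50346) + 12591 = 151210/3 + 12591 = 188983/3 ≈ 62994.)
S + P = 188983/3 + 126357 = 568054/3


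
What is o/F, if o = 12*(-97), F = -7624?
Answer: 291/1906 ≈ 0.15268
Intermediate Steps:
o = -1164
o/F = -1164/(-7624) = -1164*(-1/7624) = 291/1906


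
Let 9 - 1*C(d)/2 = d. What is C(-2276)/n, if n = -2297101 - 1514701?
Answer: -2285/1905901 ≈ -0.0011989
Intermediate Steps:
C(d) = 18 - 2*d
n = -3811802
C(-2276)/n = (18 - 2*(-2276))/(-3811802) = (18 + 4552)*(-1/3811802) = 4570*(-1/3811802) = -2285/1905901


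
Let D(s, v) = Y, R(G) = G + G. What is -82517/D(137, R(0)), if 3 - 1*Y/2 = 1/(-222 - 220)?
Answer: -18236257/1327 ≈ -13742.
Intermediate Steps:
R(G) = 2*G
Y = 1327/221 (Y = 6 - 2/(-222 - 220) = 6 - 2/(-442) = 6 - 2*(-1/442) = 6 + 1/221 = 1327/221 ≈ 6.0045)
D(s, v) = 1327/221
-82517/D(137, R(0)) = -82517/1327/221 = -82517*221/1327 = -18236257/1327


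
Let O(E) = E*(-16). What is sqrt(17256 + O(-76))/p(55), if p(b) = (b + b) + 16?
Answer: sqrt(4618)/63 ≈ 1.0787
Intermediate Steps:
O(E) = -16*E
p(b) = 16 + 2*b (p(b) = 2*b + 16 = 16 + 2*b)
sqrt(17256 + O(-76))/p(55) = sqrt(17256 - 16*(-76))/(16 + 2*55) = sqrt(17256 + 1216)/(16 + 110) = sqrt(18472)/126 = (2*sqrt(4618))*(1/126) = sqrt(4618)/63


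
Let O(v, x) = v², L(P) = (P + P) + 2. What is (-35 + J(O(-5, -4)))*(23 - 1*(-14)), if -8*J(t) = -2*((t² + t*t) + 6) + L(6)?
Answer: 41033/4 ≈ 10258.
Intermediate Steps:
L(P) = 2 + 2*P (L(P) = 2*P + 2 = 2 + 2*P)
J(t) = -¼ + t²/2 (J(t) = -(-2*((t² + t*t) + 6) + (2 + 2*6))/8 = -(-2*((t² + t²) + 6) + (2 + 12))/8 = -(-2*(2*t² + 6) + 14)/8 = -(-2*(6 + 2*t²) + 14)/8 = -((-12 - 4*t²) + 14)/8 = -(2 - 4*t²)/8 = -¼ + t²/2)
(-35 + J(O(-5, -4)))*(23 - 1*(-14)) = (-35 + (-¼ + ((-5)²)²/2))*(23 - 1*(-14)) = (-35 + (-¼ + (½)*25²))*(23 + 14) = (-35 + (-¼ + (½)*625))*37 = (-35 + (-¼ + 625/2))*37 = (-35 + 1249/4)*37 = (1109/4)*37 = 41033/4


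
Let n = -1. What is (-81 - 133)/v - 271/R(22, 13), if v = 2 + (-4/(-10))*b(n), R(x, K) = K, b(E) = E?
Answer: -8039/52 ≈ -154.60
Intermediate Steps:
v = 8/5 (v = 2 - 4/(-10)*(-1) = 2 - 4*(-1/10)*(-1) = 2 + (2/5)*(-1) = 2 - 2/5 = 8/5 ≈ 1.6000)
(-81 - 133)/v - 271/R(22, 13) = (-81 - 133)/(8/5) - 271/13 = -214*5/8 - 271*1/13 = -535/4 - 271/13 = -8039/52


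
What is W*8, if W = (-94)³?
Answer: -6644672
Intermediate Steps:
W = -830584
W*8 = -830584*8 = -6644672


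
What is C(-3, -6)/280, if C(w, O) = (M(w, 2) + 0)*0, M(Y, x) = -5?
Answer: 0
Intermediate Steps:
C(w, O) = 0 (C(w, O) = (-5 + 0)*0 = -5*0 = 0)
C(-3, -6)/280 = 0/280 = 0*(1/280) = 0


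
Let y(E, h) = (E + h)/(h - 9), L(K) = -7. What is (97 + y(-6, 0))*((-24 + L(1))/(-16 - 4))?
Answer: 9083/60 ≈ 151.38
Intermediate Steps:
y(E, h) = (E + h)/(-9 + h)
(97 + y(-6, 0))*((-24 + L(1))/(-16 - 4)) = (97 + (-6 + 0)/(-9 + 0))*((-24 - 7)/(-16 - 4)) = (97 - 6/(-9))*(-31/(-20)) = (97 - 1/9*(-6))*(-31*(-1/20)) = (97 + 2/3)*(31/20) = (293/3)*(31/20) = 9083/60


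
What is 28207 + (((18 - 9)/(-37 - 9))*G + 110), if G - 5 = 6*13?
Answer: 1301835/46 ≈ 28301.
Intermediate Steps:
G = 83 (G = 5 + 6*13 = 5 + 78 = 83)
28207 + (((18 - 9)/(-37 - 9))*G + 110) = 28207 + (((18 - 9)/(-37 - 9))*83 + 110) = 28207 + ((9/(-46))*83 + 110) = 28207 + ((9*(-1/46))*83 + 110) = 28207 + (-9/46*83 + 110) = 28207 + (-747/46 + 110) = 28207 + 4313/46 = 1301835/46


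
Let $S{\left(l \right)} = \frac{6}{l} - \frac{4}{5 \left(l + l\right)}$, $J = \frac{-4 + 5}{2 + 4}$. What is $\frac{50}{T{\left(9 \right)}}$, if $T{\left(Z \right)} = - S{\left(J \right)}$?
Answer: $- \frac{125}{84} \approx -1.4881$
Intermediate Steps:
$J = \frac{1}{6}$ ($J = 1 \cdot \frac{1}{6} = \frac{1}{6} \approx 0.16667$)
$S{\left(l \right)} = \frac{28}{5 l}$ ($S{\left(l \right)} = \frac{6}{l} - \frac{4}{5 \cdot 2 l} = \frac{6}{l} - \frac{4}{10 l} = \frac{6}{l} - 4 \frac{1}{10 l} = \frac{6}{l} - \frac{2}{5 l} = \frac{28}{5 l}$)
$T{\left(Z \right)} = - \frac{168}{5}$ ($T{\left(Z \right)} = - \frac{28 \frac{1}{\frac{1}{6}}}{5} = - \frac{28 \cdot 6}{5} = \left(-1\right) \frac{168}{5} = - \frac{168}{5}$)
$\frac{50}{T{\left(9 \right)}} = \frac{50}{- \frac{168}{5}} = 50 \left(- \frac{5}{168}\right) = - \frac{125}{84}$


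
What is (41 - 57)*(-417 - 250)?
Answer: 10672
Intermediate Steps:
(41 - 57)*(-417 - 250) = -16*(-667) = 10672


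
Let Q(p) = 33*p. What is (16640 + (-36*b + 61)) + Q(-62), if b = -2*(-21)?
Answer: 13143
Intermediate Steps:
b = 42
(16640 + (-36*b + 61)) + Q(-62) = (16640 + (-36*42 + 61)) + 33*(-62) = (16640 + (-1512 + 61)) - 2046 = (16640 - 1451) - 2046 = 15189 - 2046 = 13143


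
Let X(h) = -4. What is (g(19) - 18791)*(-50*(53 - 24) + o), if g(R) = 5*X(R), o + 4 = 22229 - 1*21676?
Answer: 16948711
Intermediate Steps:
o = 549 (o = -4 + (22229 - 1*21676) = -4 + (22229 - 21676) = -4 + 553 = 549)
g(R) = -20 (g(R) = 5*(-4) = -20)
(g(19) - 18791)*(-50*(53 - 24) + o) = (-20 - 18791)*(-50*(53 - 24) + 549) = -18811*(-50*29 + 549) = -18811*(-1450 + 549) = -18811*(-901) = 16948711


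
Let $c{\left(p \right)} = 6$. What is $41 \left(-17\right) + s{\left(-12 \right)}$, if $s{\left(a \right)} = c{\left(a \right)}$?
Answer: $-691$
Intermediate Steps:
$s{\left(a \right)} = 6$
$41 \left(-17\right) + s{\left(-12 \right)} = 41 \left(-17\right) + 6 = -697 + 6 = -691$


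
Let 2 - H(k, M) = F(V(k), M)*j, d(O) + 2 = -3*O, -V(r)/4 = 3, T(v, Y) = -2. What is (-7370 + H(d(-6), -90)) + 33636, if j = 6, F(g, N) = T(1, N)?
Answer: 26280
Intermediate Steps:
V(r) = -12 (V(r) = -4*3 = -12)
F(g, N) = -2
d(O) = -2 - 3*O
H(k, M) = 14 (H(k, M) = 2 - (-2)*6 = 2 - 1*(-12) = 2 + 12 = 14)
(-7370 + H(d(-6), -90)) + 33636 = (-7370 + 14) + 33636 = -7356 + 33636 = 26280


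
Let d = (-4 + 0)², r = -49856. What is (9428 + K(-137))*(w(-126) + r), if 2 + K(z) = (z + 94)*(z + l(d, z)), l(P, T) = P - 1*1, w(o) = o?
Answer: -733335904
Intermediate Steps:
d = 16 (d = (-4)² = 16)
l(P, T) = -1 + P (l(P, T) = P - 1 = -1 + P)
K(z) = -2 + (15 + z)*(94 + z) (K(z) = -2 + (z + 94)*(z + (-1 + 16)) = -2 + (94 + z)*(z + 15) = -2 + (94 + z)*(15 + z) = -2 + (15 + z)*(94 + z))
(9428 + K(-137))*(w(-126) + r) = (9428 + (1408 + (-137)² + 109*(-137)))*(-126 - 49856) = (9428 + (1408 + 18769 - 14933))*(-49982) = (9428 + 5244)*(-49982) = 14672*(-49982) = -733335904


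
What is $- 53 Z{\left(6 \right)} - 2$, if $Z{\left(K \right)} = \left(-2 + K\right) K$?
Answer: $-1274$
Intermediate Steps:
$Z{\left(K \right)} = K \left(-2 + K\right)$
$- 53 Z{\left(6 \right)} - 2 = - 53 \cdot 6 \left(-2 + 6\right) - 2 = - 53 \cdot 6 \cdot 4 - 2 = \left(-53\right) 24 - 2 = -1272 - 2 = -1274$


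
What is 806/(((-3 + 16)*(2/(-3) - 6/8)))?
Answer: -744/17 ≈ -43.765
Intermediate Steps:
806/(((-3 + 16)*(2/(-3) - 6/8))) = 806/((13*(2*(-⅓) - 6*⅛))) = 806/((13*(-⅔ - ¾))) = 806/((13*(-17/12))) = 806/(-221/12) = 806*(-12/221) = -744/17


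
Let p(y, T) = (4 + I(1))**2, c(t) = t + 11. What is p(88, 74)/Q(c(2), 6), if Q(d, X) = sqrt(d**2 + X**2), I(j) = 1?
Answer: 5*sqrt(205)/41 ≈ 1.7461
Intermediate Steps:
c(t) = 11 + t
p(y, T) = 25 (p(y, T) = (4 + 1)**2 = 5**2 = 25)
Q(d, X) = sqrt(X**2 + d**2)
p(88, 74)/Q(c(2), 6) = 25/(sqrt(6**2 + (11 + 2)**2)) = 25/(sqrt(36 + 13**2)) = 25/(sqrt(36 + 169)) = 25/(sqrt(205)) = 25*(sqrt(205)/205) = 5*sqrt(205)/41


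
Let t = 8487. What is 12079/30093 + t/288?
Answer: 28764227/962976 ≈ 29.870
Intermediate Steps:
12079/30093 + t/288 = 12079/30093 + 8487/288 = 12079*(1/30093) + 8487*(1/288) = 12079/30093 + 943/32 = 28764227/962976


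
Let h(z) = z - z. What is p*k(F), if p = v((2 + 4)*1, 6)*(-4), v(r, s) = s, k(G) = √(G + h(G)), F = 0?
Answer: 0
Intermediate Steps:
h(z) = 0
k(G) = √G (k(G) = √(G + 0) = √G)
p = -24 (p = 6*(-4) = -24)
p*k(F) = -24*√0 = -24*0 = 0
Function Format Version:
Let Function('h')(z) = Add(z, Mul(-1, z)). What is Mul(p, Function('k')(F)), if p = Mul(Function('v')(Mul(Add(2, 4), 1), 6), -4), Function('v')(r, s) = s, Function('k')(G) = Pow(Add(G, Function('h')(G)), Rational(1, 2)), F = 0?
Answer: 0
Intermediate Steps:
Function('h')(z) = 0
Function('k')(G) = Pow(G, Rational(1, 2)) (Function('k')(G) = Pow(Add(G, 0), Rational(1, 2)) = Pow(G, Rational(1, 2)))
p = -24 (p = Mul(6, -4) = -24)
Mul(p, Function('k')(F)) = Mul(-24, Pow(0, Rational(1, 2))) = Mul(-24, 0) = 0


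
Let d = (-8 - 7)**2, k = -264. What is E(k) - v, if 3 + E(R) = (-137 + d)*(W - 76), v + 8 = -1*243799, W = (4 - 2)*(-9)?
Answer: 235532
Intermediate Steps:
d = 225 (d = (-15)**2 = 225)
W = -18 (W = 2*(-9) = -18)
v = -243807 (v = -8 - 1*243799 = -8 - 243799 = -243807)
E(R) = -8275 (E(R) = -3 + (-137 + 225)*(-18 - 76) = -3 + 88*(-94) = -3 - 8272 = -8275)
E(k) - v = -8275 - 1*(-243807) = -8275 + 243807 = 235532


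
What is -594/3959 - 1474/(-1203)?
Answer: 5120984/4762677 ≈ 1.0752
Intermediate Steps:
-594/3959 - 1474/(-1203) = -594*1/3959 - 1474*(-1/1203) = -594/3959 + 1474/1203 = 5120984/4762677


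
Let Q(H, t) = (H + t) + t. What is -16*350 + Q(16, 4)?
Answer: -5576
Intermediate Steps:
Q(H, t) = H + 2*t
-16*350 + Q(16, 4) = -16*350 + (16 + 2*4) = -5600 + (16 + 8) = -5600 + 24 = -5576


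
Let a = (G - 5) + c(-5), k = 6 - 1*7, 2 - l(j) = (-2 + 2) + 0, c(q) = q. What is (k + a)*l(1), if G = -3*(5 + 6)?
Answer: -88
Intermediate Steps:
l(j) = 2 (l(j) = 2 - ((-2 + 2) + 0) = 2 - (0 + 0) = 2 - 1*0 = 2 + 0 = 2)
k = -1 (k = 6 - 7 = -1)
G = -33 (G = -3*11 = -33)
a = -43 (a = (-33 - 5) - 5 = -38 - 5 = -43)
(k + a)*l(1) = (-1 - 43)*2 = -44*2 = -88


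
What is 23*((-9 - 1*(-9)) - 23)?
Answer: -529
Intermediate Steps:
23*((-9 - 1*(-9)) - 23) = 23*((-9 + 9) - 23) = 23*(0 - 23) = 23*(-23) = -529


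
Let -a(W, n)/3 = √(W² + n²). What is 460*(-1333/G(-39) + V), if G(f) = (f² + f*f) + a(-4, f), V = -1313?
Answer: -620288757660/1026659 - 613180*√1537/3079977 ≈ -6.0419e+5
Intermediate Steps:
a(W, n) = -3*√(W² + n²)
G(f) = -3*√(16 + f²) + 2*f² (G(f) = (f² + f*f) - 3*√((-4)² + f²) = (f² + f²) - 3*√(16 + f²) = 2*f² - 3*√(16 + f²) = -3*√(16 + f²) + 2*f²)
460*(-1333/G(-39) + V) = 460*(-1333/(-3*√(16 + (-39)²) + 2*(-39)²) - 1313) = 460*(-1333/(-3*√(16 + 1521) + 2*1521) - 1313) = 460*(-1333/(-3*√1537 + 3042) - 1313) = 460*(-1333/(3042 - 3*√1537) - 1313) = 460*(-1313 - 1333/(3042 - 3*√1537)) = -603980 - 613180/(3042 - 3*√1537)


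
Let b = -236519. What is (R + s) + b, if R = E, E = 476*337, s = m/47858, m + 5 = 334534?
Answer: -3641994277/47858 ≈ -76100.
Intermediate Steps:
m = 334529 (m = -5 + 334534 = 334529)
s = 334529/47858 ≈ 6.9900
E = 160412
R = 160412
(R + s) + b = (160412 + 334529/47858) - 236519 = 7677332025/47858 - 236519 = -3641994277/47858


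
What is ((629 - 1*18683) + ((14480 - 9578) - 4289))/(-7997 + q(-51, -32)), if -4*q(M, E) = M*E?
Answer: 17441/8405 ≈ 2.0751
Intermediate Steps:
q(M, E) = -E*M/4 (q(M, E) = -M*E/4 = -E*M/4)
((629 - 1*18683) + ((14480 - 9578) - 4289))/(-7997 + q(-51, -32)) = ((629 - 1*18683) + ((14480 - 9578) - 4289))/(-7997 - 1/4*(-32)*(-51)) = ((629 - 18683) + (4902 - 4289))/(-7997 - 408) = (-18054 + 613)/(-8405) = -17441*(-1/8405) = 17441/8405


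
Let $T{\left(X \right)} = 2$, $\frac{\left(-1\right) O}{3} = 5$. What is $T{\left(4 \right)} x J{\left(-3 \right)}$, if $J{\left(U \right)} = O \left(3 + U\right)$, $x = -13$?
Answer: $0$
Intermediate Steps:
$O = -15$ ($O = \left(-3\right) 5 = -15$)
$J{\left(U \right)} = -45 - 15 U$ ($J{\left(U \right)} = - 15 \left(3 + U\right) = -45 - 15 U$)
$T{\left(4 \right)} x J{\left(-3 \right)} = 2 \left(-13\right) \left(-45 - -45\right) = - 26 \left(-45 + 45\right) = \left(-26\right) 0 = 0$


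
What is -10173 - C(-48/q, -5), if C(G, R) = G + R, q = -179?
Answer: -1820120/179 ≈ -10168.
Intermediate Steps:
-10173 - C(-48/q, -5) = -10173 - (-48/(-179) - 5) = -10173 - (-48*(-1/179) - 5) = -10173 - (48/179 - 5) = -10173 - 1*(-847/179) = -10173 + 847/179 = -1820120/179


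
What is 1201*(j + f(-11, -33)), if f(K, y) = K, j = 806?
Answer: 954795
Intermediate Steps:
1201*(j + f(-11, -33)) = 1201*(806 - 11) = 1201*795 = 954795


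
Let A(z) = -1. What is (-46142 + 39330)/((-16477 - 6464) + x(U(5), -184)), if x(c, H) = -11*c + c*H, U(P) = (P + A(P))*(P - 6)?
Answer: 6812/22161 ≈ 0.30739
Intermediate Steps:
U(P) = (-1 + P)*(-6 + P) (U(P) = (P - 1)*(P - 6) = (-1 + P)*(-6 + P))
x(c, H) = -11*c + H*c
(-46142 + 39330)/((-16477 - 6464) + x(U(5), -184)) = (-46142 + 39330)/((-16477 - 6464) + (6 + 5² - 7*5)*(-11 - 184)) = -6812/(-22941 + (6 + 25 - 35)*(-195)) = -6812/(-22941 - 4*(-195)) = -6812/(-22941 + 780) = -6812/(-22161) = -6812*(-1/22161) = 6812/22161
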